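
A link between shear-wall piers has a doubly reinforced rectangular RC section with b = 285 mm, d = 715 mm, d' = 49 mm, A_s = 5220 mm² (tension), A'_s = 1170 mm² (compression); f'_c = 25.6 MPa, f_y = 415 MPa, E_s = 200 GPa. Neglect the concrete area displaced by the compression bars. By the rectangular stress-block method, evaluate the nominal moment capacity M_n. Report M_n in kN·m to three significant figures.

M_n ≈ 1300 kN·m

Assume both tension and compression steel yield.
Net tension couple steel: A_s − A'_s = 4050 mm².
a = (A_s − A'_s) f_y / (0.85 f'_c b) = 1680750/(0.85 × 25.6 × 285) = 271.02 mm.
c = a/β₁ = 271.02/0.85 = 318.85 mm; ε'_s = 0.003(c − d')/c = 0.0025 ≥ f_y/E_s = 0.0021, so compression steel does yield.
M_n = (A_s − A'_s) f_y (d − a/2) + A'_s f_y (d − d') = [1680750 × (715 − 135.51) + 485550 × (715 − 49)] × 10⁻⁶ = 973.98 + 323.38 = 1297.36 kN·m.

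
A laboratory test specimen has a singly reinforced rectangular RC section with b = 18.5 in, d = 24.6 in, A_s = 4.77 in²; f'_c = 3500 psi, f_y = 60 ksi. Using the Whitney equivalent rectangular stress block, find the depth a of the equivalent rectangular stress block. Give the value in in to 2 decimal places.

T = A_s f_y = 4.77 × 60 = 286.2 kips.
a = T/(0.85 f'_c b) = 286.2/(0.85 × 3.5 × 18.5) = 5.20 in.

a ≈ 5.20 in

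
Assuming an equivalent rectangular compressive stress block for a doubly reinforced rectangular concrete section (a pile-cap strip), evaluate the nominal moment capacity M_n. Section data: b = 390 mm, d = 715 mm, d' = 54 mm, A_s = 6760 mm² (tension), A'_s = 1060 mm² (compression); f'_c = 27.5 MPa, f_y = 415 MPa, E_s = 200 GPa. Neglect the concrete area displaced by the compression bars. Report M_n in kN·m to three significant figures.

Assume both tension and compression steel yield.
Net tension couple steel: A_s − A'_s = 5700 mm².
a = (A_s − A'_s) f_y / (0.85 f'_c b) = 2365500/(0.85 × 27.5 × 390) = 259.48 mm.
c = a/β₁ = 259.48/0.85 = 305.27 mm; ε'_s = 0.003(c − d')/c = 0.0025 ≥ f_y/E_s = 0.0021, so compression steel does yield.
M_n = (A_s − A'_s) f_y (d − a/2) + A'_s f_y (d − d') = [2365500 × (715 − 129.74) + 439900 × (715 − 54)] × 10⁻⁶ = 1384.43 + 290.77 = 1675.20 kN·m.

M_n ≈ 1680 kN·m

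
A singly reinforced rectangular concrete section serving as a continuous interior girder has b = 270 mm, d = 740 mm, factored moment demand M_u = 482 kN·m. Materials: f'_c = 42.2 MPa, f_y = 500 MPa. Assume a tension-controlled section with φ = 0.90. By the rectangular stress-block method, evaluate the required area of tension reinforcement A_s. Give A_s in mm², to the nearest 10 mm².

M_n = M_u/φ = 482/0.90 = 535.556 kN·m.
With M_n = 0.85 f'_c a b (d − a/2), solve the quadratic for a:
a = d − √(d² − 2M_n/(0.85 f'_c b)) = 740 − √(740² − 2 × 535.556×10⁶/(0.85 × 42.2 × 270)) = 78.94 mm.
A_s = 0.85 f'_c a b / f_y = 0.85 × 42.2 × 78.94 × 270 / 500 = 1529.1 mm².

A_s ≈ 1530 mm²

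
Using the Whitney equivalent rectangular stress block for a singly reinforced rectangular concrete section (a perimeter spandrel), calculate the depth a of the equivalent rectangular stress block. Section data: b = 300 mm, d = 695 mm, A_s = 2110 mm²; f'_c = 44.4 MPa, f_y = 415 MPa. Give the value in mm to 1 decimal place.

a ≈ 77.3 mm

T = A_s f_y = 2110 × 415 = 875650 N = 875.65 kN.
Setting C = 0.85 f'_c a b equal to T: a = 875650/(0.85 × 44.4 × 300) = 77.3 mm.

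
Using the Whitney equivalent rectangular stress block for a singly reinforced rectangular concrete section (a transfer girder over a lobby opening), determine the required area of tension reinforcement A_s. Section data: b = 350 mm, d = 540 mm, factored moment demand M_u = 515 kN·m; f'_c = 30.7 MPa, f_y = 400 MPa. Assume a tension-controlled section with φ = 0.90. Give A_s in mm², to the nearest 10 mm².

M_n = M_u/φ = 515/0.90 = 572.222 kN·m.
With M_n = 0.85 f'_c a b (d − a/2), solve the quadratic for a:
a = d − √(d² − 2M_n/(0.85 f'_c b)) = 540 − √(540² − 2 × 572.222×10⁶/(0.85 × 30.7 × 350)) = 132.21 mm.
A_s = 0.85 f'_c a b / f_y = 0.85 × 30.7 × 132.21 × 350 / 400 = 3018.8 mm².

A_s ≈ 3020 mm²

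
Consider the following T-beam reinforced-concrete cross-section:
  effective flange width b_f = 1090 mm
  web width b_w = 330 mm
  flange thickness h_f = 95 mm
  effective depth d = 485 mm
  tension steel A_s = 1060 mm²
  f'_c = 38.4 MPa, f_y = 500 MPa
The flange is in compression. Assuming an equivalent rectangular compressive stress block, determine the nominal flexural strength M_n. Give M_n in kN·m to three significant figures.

M_n ≈ 253 kN·m

Tension: T = A_s f_y = 1060 × 500 = 530000 N.
Try a within the flange: a = T/(0.85 f'_c b_f) = 530000/(0.85 × 38.4 × 1090) = 14.90 mm.
Since a = 14.90 ≤ h_f = 95 mm, the stress block lies entirely in the flange; analyse as a rectangular beam of width b_f.
M_n = T(d − a/2) = 530000 × (485 − 7.45) = 253.10 × 10⁶ N·mm.
M_n = 253.10 kN·m.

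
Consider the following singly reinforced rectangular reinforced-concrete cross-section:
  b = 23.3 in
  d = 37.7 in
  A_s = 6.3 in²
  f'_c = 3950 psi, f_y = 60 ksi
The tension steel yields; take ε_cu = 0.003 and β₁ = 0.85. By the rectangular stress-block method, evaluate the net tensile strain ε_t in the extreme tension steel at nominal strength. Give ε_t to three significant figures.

ε_t ≈ 0.0169

a = A_s f_y/(0.85 f'_c b) = 4.832 in.
β₁ = 0.85, so c = a/β₁ = 4.832/0.85 = 5.685 in.
From the linear strain diagram with ε_cu = 0.003: ε_t = 0.003 (d − c)/c = 0.003 × (37.7 − 5.685)/5.685 = 0.0169.
Since ε_t ≥ 0.005, the section is tension-controlled.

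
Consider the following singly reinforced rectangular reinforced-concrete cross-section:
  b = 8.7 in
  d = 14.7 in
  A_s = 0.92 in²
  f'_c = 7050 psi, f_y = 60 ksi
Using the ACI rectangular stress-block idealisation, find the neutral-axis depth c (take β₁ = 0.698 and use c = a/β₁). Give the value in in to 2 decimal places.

T = A_s f_y = 0.92 × 60 = 55.2 kips.
a = T/(0.85 f'_c b) = 55.2/(0.85 × 7.05 × 8.7) = 1.0588 in.
With β₁ = 0.698, c = a/β₁ = 1.0588/0.698 = 1.52 in.

c ≈ 1.52 in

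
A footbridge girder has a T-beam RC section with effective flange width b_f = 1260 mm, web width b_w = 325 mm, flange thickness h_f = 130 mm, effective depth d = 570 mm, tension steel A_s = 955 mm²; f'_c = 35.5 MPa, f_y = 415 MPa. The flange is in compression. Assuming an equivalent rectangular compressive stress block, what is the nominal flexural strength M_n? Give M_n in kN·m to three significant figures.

Tension: T = A_s f_y = 955 × 415 = 396325 N.
Try a within the flange: a = T/(0.85 f'_c b_f) = 396325/(0.85 × 35.5 × 1260) = 10.42 mm.
Since a = 10.42 ≤ h_f = 130 mm, the stress block lies entirely in the flange; analyse as a rectangular beam of width b_f.
M_n = T(d − a/2) = 396325 × (570 − 5.21) = 223.84 × 10⁶ N·mm.
M_n = 223.84 kN·m.

M_n ≈ 224 kN·m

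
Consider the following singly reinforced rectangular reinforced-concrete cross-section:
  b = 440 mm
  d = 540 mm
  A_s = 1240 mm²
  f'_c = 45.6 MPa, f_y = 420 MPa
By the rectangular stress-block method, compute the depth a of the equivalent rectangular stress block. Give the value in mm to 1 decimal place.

T = A_s f_y = 1240 × 420 = 520800 N = 520.8 kN.
Setting C = 0.85 f'_c a b equal to T: a = 520800/(0.85 × 45.6 × 440) = 30.5 mm.

a ≈ 30.5 mm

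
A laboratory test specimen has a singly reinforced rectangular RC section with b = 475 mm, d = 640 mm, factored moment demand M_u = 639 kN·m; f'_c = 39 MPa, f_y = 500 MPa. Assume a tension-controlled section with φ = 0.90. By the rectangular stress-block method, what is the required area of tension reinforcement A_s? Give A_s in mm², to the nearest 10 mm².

A_s ≈ 2360 mm²

M_n = M_u/φ = 639/0.90 = 710 kN·m.
With M_n = 0.85 f'_c a b (d − a/2), solve the quadratic for a:
a = d − √(d² − 2M_n/(0.85 f'_c b)) = 640 − √(640² − 2 × 710×10⁶/(0.85 × 39 × 475)) = 74.83 mm.
A_s = 0.85 f'_c a b / f_y = 0.85 × 39 × 74.83 × 475 / 500 = 2356.6 mm².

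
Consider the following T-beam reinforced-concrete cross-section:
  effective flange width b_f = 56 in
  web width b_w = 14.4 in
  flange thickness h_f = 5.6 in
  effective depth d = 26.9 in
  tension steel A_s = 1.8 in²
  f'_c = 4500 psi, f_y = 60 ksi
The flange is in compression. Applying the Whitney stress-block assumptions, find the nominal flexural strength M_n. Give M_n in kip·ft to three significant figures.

M_n ≈ 240 kip·ft

Tension: T = A_s f_y = 1.8 × 60 = 108 kips.
Try a within the flange: a = T/(0.85 f'_c b_f) = 108/(0.85 × 4.5 × 56) = 0.504 in.
Since a = 0.504 ≤ h_f = 5.6 in, the stress block lies entirely in the flange; analyse as a rectangular beam of width b_f.
M_n = T(d − a/2) = 108 × (26.9 − 0.252) = 2878.0 kip·in.
M_n = 2878.0/12 = 239.83 kip·ft.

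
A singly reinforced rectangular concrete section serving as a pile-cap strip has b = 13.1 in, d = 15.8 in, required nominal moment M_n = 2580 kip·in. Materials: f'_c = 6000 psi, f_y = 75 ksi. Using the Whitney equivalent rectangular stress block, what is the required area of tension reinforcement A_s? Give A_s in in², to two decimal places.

A_s ≈ 2.38 in²

From M_n = 0.85 f'_c a b (d − a/2):
a = d − √(d² − 2M_n/(0.85 f'_c b)) = 15.8 − √(15.8² − 2 × 2580/(0.85 × 6 × 13.1)) = 2.670 in.
A_s = 0.85 f'_c a b / f_y = 0.85 × 6 × 2.670 × 13.1 / 75 = 2.378 in².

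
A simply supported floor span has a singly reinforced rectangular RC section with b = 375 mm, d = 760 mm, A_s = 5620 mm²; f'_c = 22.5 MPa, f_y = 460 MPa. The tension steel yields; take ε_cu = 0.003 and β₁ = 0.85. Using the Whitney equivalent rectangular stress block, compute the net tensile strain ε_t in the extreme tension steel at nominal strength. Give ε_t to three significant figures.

a = A_s f_y/(0.85 f'_c b) = 360.46 mm.
β₁ = 0.85, so c = a/β₁ = 360.46/0.85 = 424.07 mm.
From the linear strain diagram with ε_cu = 0.003: ε_t = 0.003 (d − c)/c = 0.003 × (760 − 424.07)/424.07 = 0.00238.
ε_t < 0.004 — the section is over-reinforced for flexure under ACI limits.

ε_t ≈ 0.00238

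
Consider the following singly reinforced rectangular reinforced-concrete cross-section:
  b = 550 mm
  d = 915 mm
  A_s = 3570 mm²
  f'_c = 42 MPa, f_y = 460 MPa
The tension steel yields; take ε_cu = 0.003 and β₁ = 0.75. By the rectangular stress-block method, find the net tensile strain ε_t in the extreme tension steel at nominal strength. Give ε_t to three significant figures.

ε_t ≈ 0.0216

a = A_s f_y/(0.85 f'_c b) = 83.64 mm.
β₁ = 0.75, so c = a/β₁ = 83.64/0.75 = 111.52 mm.
From the linear strain diagram with ε_cu = 0.003: ε_t = 0.003 (d − c)/c = 0.003 × (915 − 111.52)/111.52 = 0.0216.
Since ε_t ≥ 0.005, the section is tension-controlled.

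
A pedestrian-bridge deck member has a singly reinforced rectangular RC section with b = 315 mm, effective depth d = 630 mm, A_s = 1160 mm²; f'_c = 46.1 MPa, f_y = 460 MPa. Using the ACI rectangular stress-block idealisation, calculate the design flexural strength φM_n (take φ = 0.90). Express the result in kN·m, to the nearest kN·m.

φM_n ≈ 292 kN·m

T = A_s f_y = 1160 × 460 = 533600 N = 533.6 kN.
From C = T: a = T/(0.85 f'_c b) = 533600/(0.85 × 46.1 × 315) = 43.23 mm.
M_n = T(d − a/2) = 533.6 kN × (630 − 21.615) mm = 324.63 kN·m.
φM_n = 0.90 × 324.63 = 292.17 kN·m.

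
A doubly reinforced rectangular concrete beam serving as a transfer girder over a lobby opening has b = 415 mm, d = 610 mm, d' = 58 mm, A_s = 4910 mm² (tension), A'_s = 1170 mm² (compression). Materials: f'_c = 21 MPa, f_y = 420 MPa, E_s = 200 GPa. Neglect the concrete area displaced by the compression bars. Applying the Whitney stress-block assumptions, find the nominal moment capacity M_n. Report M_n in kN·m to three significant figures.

Assume both tension and compression steel yield.
Net tension couple steel: A_s − A'_s = 3740 mm².
a = (A_s − A'_s) f_y / (0.85 f'_c b) = 1570800/(0.85 × 21 × 415) = 212.05 mm.
c = a/β₁ = 212.05/0.85 = 249.47 mm; ε'_s = 0.003(c − d')/c = 0.0023 ≥ f_y/E_s = 0.0021, so compression steel does yield.
M_n = (A_s − A'_s) f_y (d − a/2) + A'_s f_y (d − d') = [1570800 × (610 − 106.025) + 491400 × (610 − 58)] × 10⁻⁶ = 791.64 + 271.25 = 1062.89 kN·m.

M_n ≈ 1060 kN·m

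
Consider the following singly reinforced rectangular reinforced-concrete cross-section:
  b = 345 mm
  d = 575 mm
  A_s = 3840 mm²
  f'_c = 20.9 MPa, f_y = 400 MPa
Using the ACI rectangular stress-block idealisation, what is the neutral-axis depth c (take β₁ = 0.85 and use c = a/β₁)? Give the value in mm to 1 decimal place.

c ≈ 294.8 mm

T = A_s f_y = 3840 × 400 = 1536000 N = 1536 kN.
Setting C = 0.85 f'_c a b equal to T: a = 1536000/(0.85 × 20.9 × 345) = 250.615 mm.
With β₁ = 0.85, c = a/β₁ = 250.615/0.85 = 294.8 mm.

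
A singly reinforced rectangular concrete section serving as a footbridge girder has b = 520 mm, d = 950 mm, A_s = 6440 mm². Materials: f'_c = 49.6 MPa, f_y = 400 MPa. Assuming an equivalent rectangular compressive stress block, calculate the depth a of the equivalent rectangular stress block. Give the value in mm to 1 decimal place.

T = A_s f_y = 6440 × 400 = 2576000 N = 2576 kN.
Setting C = 0.85 f'_c a b equal to T: a = 2576000/(0.85 × 49.6 × 520) = 117.5 mm.

a ≈ 117.5 mm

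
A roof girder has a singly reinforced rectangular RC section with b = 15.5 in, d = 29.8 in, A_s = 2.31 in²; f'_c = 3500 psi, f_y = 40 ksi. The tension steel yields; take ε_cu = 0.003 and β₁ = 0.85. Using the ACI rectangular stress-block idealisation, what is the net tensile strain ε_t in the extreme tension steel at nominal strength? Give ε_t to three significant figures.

ε_t ≈ 0.0349

a = A_s f_y/(0.85 f'_c b) = 2.004 in.
β₁ = 0.85, so c = a/β₁ = 2.004/0.85 = 2.358 in.
From the linear strain diagram with ε_cu = 0.003: ε_t = 0.003 (d − c)/c = 0.003 × (29.8 − 2.358)/2.358 = 0.0349.
Since ε_t ≥ 0.005, the section is tension-controlled.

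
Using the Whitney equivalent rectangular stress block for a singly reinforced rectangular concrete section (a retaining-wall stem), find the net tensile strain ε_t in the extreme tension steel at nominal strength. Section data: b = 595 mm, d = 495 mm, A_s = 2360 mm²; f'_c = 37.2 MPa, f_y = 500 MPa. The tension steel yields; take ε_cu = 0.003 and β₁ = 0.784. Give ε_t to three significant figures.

a = A_s f_y/(0.85 f'_c b) = 62.72 mm.
β₁ = 0.784, so c = a/β₁ = 62.72/0.784 = 80.00 mm.
From the linear strain diagram with ε_cu = 0.003: ε_t = 0.003 (d − c)/c = 0.003 × (495 − 80.00)/80.00 = 0.0156.
Since ε_t ≥ 0.005, the section is tension-controlled.

ε_t ≈ 0.0156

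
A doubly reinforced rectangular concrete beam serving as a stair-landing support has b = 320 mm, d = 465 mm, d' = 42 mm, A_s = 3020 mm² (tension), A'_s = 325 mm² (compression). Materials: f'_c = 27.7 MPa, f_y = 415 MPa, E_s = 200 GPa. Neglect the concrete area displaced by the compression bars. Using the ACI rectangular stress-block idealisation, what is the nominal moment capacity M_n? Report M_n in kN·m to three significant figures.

Assume both tension and compression steel yield.
Net tension couple steel: A_s − A'_s = 2695 mm².
a = (A_s − A'_s) f_y / (0.85 f'_c b) = 1118425/(0.85 × 27.7 × 320) = 148.44 mm.
c = a/β₁ = 148.44/0.85 = 174.64 mm; ε'_s = 0.003(c − d')/c = 0.0023 ≥ f_y/E_s = 0.0021, so compression steel does yield.
M_n = (A_s − A'_s) f_y (d − a/2) + A'_s f_y (d − d') = [1118425 × (465 − 74.22) + 134875 × (465 − 42)] × 10⁻⁶ = 437.06 + 57.05 = 494.11 kN·m.

M_n ≈ 494 kN·m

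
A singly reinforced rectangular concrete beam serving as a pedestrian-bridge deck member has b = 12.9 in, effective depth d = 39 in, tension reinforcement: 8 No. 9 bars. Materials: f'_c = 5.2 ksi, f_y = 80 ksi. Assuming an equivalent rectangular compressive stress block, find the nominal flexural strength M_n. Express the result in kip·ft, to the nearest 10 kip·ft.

M_n ≈ 1780 kip·ft

A_s = 8 × 1 = 8 in².
T = A_s f_y = 8 × 80 = 640 kips.
a = T/(0.85 f'_c b) = 640/(0.85 × 5.2 × 12.9) = 11.225 in.
M_n = T(d − a/2) = 640 × (39 − 5.6125) = 21368.0 kip·in = 21368.0/12 = 1780.67 kip·ft.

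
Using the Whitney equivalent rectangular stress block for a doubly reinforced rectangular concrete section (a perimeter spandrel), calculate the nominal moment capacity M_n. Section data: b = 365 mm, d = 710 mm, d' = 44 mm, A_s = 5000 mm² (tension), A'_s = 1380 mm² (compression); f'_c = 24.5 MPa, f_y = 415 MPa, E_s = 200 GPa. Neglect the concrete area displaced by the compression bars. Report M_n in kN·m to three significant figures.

Assume both tension and compression steel yield.
Net tension couple steel: A_s − A'_s = 3620 mm².
a = (A_s − A'_s) f_y / (0.85 f'_c b) = 1502300/(0.85 × 24.5 × 365) = 197.64 mm.
c = a/β₁ = 197.64/0.85 = 232.52 mm; ε'_s = 0.003(c − d')/c = 0.0024 ≥ f_y/E_s = 0.0021, so compression steel does yield.
M_n = (A_s − A'_s) f_y (d − a/2) + A'_s f_y (d − d') = [1502300 × (710 − 98.82) + 572700 × (710 − 44)] × 10⁻⁶ = 918.18 + 381.42 = 1299.60 kN·m.

M_n ≈ 1300 kN·m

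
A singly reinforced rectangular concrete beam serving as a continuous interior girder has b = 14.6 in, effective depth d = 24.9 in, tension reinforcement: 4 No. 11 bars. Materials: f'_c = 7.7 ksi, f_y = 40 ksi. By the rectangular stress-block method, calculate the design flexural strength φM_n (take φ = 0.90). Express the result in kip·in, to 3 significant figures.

A_s = 4 × 1.56 = 6.24 in².
T = A_s f_y = 6.24 × 40 = 249.6 kips.
a = T/(0.85 f'_c b) = 249.6/(0.85 × 7.7 × 14.6) = 2.612 in.
M_n = T(d − a/2) = 249.6 × (24.9 − 1.306) = 5889.1 kip·in.
φM_n = 0.90 × 5889.1 = 5300.2 kip·in.

φM_n ≈ 5300 kip·in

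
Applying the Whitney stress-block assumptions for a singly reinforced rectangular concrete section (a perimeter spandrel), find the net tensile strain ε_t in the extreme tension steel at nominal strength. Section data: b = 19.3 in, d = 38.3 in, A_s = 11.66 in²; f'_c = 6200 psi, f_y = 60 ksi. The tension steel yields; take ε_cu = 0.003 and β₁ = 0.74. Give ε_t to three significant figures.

a = A_s f_y/(0.85 f'_c b) = 6.878 in.
β₁ = 0.74, so c = a/β₁ = 6.878/0.74 = 9.295 in.
From the linear strain diagram with ε_cu = 0.003: ε_t = 0.003 (d − c)/c = 0.003 × (38.3 − 9.295)/9.295 = 0.00936.
Since ε_t ≥ 0.005, the section is tension-controlled.

ε_t ≈ 0.00936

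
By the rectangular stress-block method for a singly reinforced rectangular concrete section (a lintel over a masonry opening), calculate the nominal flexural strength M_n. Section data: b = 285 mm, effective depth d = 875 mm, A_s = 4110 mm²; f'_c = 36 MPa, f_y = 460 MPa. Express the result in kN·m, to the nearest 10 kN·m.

M_n ≈ 1450 kN·m

T = A_s f_y = 4110 × 460 = 1890600 N = 1890.6 kN.
From C = T: a = T/(0.85 f'_c b) = 1890600/(0.85 × 36 × 285) = 216.79 mm.
M_n = T(d − a/2) = 1890.6 kN × (875 − 108.395) mm = 1449.34 kN·m.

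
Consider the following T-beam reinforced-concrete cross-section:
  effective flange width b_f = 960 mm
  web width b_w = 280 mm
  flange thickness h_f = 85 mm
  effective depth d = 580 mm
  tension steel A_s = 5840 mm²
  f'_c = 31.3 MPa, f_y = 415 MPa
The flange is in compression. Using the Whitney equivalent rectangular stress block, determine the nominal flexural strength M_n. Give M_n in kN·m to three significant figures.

Tension: T = A_s f_y = 5840 × 415 = 2423600 N.
Try a within the flange: a = T/(0.85 f'_c b_f) = 2423600/(0.85 × 31.3 × 960) = 94.89 mm.
a = 94.89 > h_f = 85 mm: the block extends into the web. Split into flange-overhang and web parts.
C_f = 0.85 f'_c (b_f − b_w) h_f = 0.85 × 31.3 × (960 − 280) × 85 = 1537769 N.
Remaining web compression depth: a_w = (T − C_f)/(0.85 f'_c b_w) = (2423600 − 1537769)/(0.85 × 31.3 × 280) = 118.91 mm.
M_n = C_f(d − h_f/2) + (T − C_f)(d − a_w/2) = 1537769 × (580 − 42.5) + 885831 × (580 − 59.455) = 826.55 + 461.11 = 1287.66 × 10⁶ N·mm.
M_n = 1287.66 kN·m.

M_n ≈ 1290 kN·m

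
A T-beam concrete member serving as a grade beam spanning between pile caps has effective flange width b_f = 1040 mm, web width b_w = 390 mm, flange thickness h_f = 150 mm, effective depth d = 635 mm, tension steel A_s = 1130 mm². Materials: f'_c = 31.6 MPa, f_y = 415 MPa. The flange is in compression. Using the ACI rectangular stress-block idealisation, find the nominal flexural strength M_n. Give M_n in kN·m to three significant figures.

M_n ≈ 294 kN·m

Tension: T = A_s f_y = 1130 × 415 = 468950 N.
Try a within the flange: a = T/(0.85 f'_c b_f) = 468950/(0.85 × 31.6 × 1040) = 16.79 mm.
Since a = 16.79 ≤ h_f = 150 mm, the stress block lies entirely in the flange; analyse as a rectangular beam of width b_f.
M_n = T(d − a/2) = 468950 × (635 − 8.395) = 293.85 × 10⁶ N·mm.
M_n = 293.85 kN·m.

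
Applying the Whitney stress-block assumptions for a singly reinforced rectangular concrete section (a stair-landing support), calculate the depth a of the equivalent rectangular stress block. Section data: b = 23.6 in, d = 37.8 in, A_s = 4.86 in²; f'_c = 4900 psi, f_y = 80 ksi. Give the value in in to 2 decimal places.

T = A_s f_y = 4.86 × 80 = 388.8 kips.
a = T/(0.85 f'_c b) = 388.8/(0.85 × 4.9 × 23.6) = 3.96 in.

a ≈ 3.96 in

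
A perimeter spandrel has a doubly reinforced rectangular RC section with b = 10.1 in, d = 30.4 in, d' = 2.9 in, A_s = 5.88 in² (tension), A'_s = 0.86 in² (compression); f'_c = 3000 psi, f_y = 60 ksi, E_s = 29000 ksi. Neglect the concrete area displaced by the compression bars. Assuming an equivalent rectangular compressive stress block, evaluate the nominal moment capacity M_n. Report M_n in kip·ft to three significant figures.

Assume both steels yield.
a = (A_s − A'_s) f_y/(0.85 f'_c b) = (5.88 − 0.86) × 60/(0.85 × 3 × 10.1) = 11.695 in.
c = a/β₁ = 11.695/0.85 = 13.759 in; ε'_s = 0.003(c − d')/c = 0.0024 ≥ ε_y = 0.0021, so the compression steel yields.
M_n = (A_s − A'_s) f_y (d − a/2) + A'_s f_y (d − d') = 301.2 × (30.4 − 5.8475) + 51.6 × (30.4 − 2.9) = 7395.2 + 1419.0 = 8814.2 kip·in = 8814.2/12 = 734.52 kip·ft.

M_n ≈ 735 kip·ft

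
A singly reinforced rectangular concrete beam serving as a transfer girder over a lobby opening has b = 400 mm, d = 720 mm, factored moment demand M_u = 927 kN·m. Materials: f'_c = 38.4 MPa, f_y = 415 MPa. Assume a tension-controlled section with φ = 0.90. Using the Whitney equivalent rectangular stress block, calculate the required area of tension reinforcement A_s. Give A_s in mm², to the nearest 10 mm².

M_n = M_u/φ = 927/0.90 = 1030 kN·m.
With M_n = 0.85 f'_c a b (d − a/2), solve the quadratic for a:
a = d − √(d² − 2M_n/(0.85 f'_c b)) = 720 − √(720² − 2 × 1030×10⁶/(0.85 × 38.4 × 400)) = 119.49 mm.
A_s = 0.85 f'_c a b / f_y = 0.85 × 38.4 × 119.49 × 400 / 415 = 3759.2 mm².

A_s ≈ 3760 mm²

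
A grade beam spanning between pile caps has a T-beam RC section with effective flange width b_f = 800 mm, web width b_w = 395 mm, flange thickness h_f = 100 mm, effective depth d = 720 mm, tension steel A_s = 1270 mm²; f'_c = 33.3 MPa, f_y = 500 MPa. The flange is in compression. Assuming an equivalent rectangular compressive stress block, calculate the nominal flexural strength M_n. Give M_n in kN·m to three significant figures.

M_n ≈ 448 kN·m

Tension: T = A_s f_y = 1270 × 500 = 635000 N.
Try a within the flange: a = T/(0.85 f'_c b_f) = 635000/(0.85 × 33.3 × 800) = 28.04 mm.
Since a = 28.04 ≤ h_f = 100 mm, the stress block lies entirely in the flange; analyse as a rectangular beam of width b_f.
M_n = T(d − a/2) = 635000 × (720 − 14.02) = 448.30 × 10⁶ N·mm.
M_n = 448.30 kN·m.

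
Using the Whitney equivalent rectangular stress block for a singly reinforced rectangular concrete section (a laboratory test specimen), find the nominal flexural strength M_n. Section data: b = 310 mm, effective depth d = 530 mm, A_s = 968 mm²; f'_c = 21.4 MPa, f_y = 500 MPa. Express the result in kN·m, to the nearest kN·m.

T = A_s f_y = 968 × 500 = 484000 N = 484 kN.
From C = T: a = T/(0.85 f'_c b) = 484000/(0.85 × 21.4 × 310) = 85.83 mm.
M_n = T(d − a/2) = 484 kN × (530 − 42.915) mm = 235.75 kN·m.

M_n ≈ 236 kN·m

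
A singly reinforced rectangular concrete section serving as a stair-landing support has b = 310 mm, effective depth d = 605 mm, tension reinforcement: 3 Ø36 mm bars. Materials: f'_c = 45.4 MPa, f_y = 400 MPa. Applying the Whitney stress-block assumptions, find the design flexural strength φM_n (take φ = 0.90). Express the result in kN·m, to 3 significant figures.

φM_n ≈ 609 kN·m

A_s = 3 × 1018 = 3054 mm².
T = A_s f_y = 3054 × 400 = 1221600 N = 1221.6 kN.
From C = T: a = T/(0.85 f'_c b) = 1221600/(0.85 × 45.4 × 310) = 102.12 mm.
M_n = T(d − a/2) = 1221.6 kN × (605 − 51.06) mm = 676.69 kN·m.
φM_n = 0.90 × 676.69 = 609.02 kN·m.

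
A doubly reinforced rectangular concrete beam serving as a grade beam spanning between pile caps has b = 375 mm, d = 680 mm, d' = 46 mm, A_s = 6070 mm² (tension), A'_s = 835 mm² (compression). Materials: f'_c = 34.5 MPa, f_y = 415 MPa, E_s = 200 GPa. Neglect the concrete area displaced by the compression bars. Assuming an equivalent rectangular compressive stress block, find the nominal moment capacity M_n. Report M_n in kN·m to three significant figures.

M_n ≈ 1480 kN·m

Assume both tension and compression steel yield.
Net tension couple steel: A_s − A'_s = 5235 mm².
a = (A_s − A'_s) f_y / (0.85 f'_c b) = 2172525/(0.85 × 34.5 × 375) = 197.56 mm.
c = a/β₁ = 197.56/0.804 = 245.72 mm; ε'_s = 0.003(c − d')/c = 0.0024 ≥ f_y/E_s = 0.0021, so compression steel does yield.
M_n = (A_s − A'_s) f_y (d − a/2) + A'_s f_y (d − d') = [2172525 × (680 − 98.78) + 346525 × (680 − 46)] × 10⁻⁶ = 1262.71 + 219.70 = 1482.41 kN·m.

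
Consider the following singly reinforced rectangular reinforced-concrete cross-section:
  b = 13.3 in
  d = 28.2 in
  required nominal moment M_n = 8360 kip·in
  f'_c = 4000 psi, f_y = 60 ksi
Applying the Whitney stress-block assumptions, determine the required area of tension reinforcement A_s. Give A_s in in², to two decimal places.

A_s ≈ 5.71 in²

From M_n = 0.85 f'_c a b (d − a/2):
a = d − √(d² − 2M_n/(0.85 f'_c b)) = 28.2 − √(28.2² − 2 × 8360/(0.85 × 4 × 13.3)) = 7.573 in.
A_s = 0.85 f'_c a b / f_y = 0.85 × 4 × 7.573 × 13.3 / 60 = 5.708 in².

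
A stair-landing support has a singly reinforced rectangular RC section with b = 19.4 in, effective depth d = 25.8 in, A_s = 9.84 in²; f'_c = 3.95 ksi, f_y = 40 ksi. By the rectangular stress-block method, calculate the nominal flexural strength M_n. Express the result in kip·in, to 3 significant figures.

M_n ≈ 8970 kip·in

T = A_s f_y = 9.84 × 40 = 393.6 kips.
a = T/(0.85 f'_c b) = 393.6/(0.85 × 3.95 × 19.4) = 6.043 in.
M_n = T(d − a/2) = 393.6 × (25.8 − 3.0215) = 8965.6 kip·in.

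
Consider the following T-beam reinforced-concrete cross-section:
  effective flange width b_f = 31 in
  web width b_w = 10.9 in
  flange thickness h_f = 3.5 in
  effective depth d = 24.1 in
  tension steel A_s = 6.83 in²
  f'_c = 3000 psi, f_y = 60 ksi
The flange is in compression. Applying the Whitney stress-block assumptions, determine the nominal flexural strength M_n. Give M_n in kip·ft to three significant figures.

M_n ≈ 717 kip·ft

Tension: T = A_s f_y = 6.83 × 60 = 409.8 kips.
Try a within the flange: a = T/(0.85 f'_c b_f) = 409.8/(0.85 × 3 × 31) = 5.184 in.
a = 5.184 > h_f = 3.5 in: the block extends into the web. Split into flange-overhang and web parts.
C_f = 0.85 f'_c (b_f − b_w) h_f = 0.85 × 3 × (31 − 10.9) × 3.5 = 179.4 kips.
Remaining web compression depth: a_w = (T − C_f)/(0.85 f'_c b_w) = (409.8 − 179.4)/(0.85 × 3 × 10.9) = 8.289 in.
M_n = C_f(d − h_f/2) + (T − C_f)(d − a_w/2) = 179.4 × (24.1 − 1.75) + 230.4 × (24.1 − 4.1445) = 4009.6 + 4597.7 = 8607.3 kip·in.
M_n = 8607.3/12 = 717.28 kip·ft.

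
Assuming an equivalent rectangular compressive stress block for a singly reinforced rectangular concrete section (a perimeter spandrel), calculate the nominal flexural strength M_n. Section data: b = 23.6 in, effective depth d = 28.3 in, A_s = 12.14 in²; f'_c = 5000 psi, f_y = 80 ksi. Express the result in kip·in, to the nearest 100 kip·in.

T = A_s f_y = 12.14 × 80 = 971.2 kips.
a = T/(0.85 f'_c b) = 971.2/(0.85 × 5 × 23.6) = 9.683 in.
M_n = T(d − a/2) = 971.2 × (28.3 − 4.8415) = 22782.9 kip·in.

M_n ≈ 22800 kip·in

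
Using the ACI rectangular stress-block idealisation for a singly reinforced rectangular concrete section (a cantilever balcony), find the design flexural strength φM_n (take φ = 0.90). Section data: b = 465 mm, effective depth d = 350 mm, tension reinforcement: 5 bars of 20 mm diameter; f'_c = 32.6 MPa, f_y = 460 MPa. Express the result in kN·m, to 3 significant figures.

φM_n ≈ 209 kN·m

A_s = 5 × 314 = 1570 mm².
T = A_s f_y = 1570 × 460 = 722200 N = 722.2 kN.
From C = T: a = T/(0.85 f'_c b) = 722200/(0.85 × 32.6 × 465) = 56.05 mm.
M_n = T(d − a/2) = 722.2 kN × (350 − 28.025) mm = 232.53 kN·m.
φM_n = 0.90 × 232.53 = 209.28 kN·m.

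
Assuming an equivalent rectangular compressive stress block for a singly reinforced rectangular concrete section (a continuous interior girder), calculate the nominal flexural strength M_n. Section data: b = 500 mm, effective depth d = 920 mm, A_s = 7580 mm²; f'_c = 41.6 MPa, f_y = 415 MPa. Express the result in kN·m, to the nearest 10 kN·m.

T = A_s f_y = 7580 × 415 = 3145700 N = 3145.7 kN.
From C = T: a = T/(0.85 f'_c b) = 3145700/(0.85 × 41.6 × 500) = 177.92 mm.
M_n = T(d − a/2) = 3145.7 kN × (920 − 88.96) mm = 2614.20 kN·m.

M_n ≈ 2610 kN·m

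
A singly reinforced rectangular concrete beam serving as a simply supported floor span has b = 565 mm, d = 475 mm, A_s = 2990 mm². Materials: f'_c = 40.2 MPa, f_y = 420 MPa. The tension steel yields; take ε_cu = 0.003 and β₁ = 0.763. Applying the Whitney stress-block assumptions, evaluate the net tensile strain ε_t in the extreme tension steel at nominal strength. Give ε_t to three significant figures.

a = A_s f_y/(0.85 f'_c b) = 65.05 mm.
β₁ = 0.763, so c = a/β₁ = 65.05/0.763 = 85.26 mm.
From the linear strain diagram with ε_cu = 0.003: ε_t = 0.003 (d − c)/c = 0.003 × (475 − 85.26)/85.26 = 0.0137.
Since ε_t ≥ 0.005, the section is tension-controlled.

ε_t ≈ 0.0137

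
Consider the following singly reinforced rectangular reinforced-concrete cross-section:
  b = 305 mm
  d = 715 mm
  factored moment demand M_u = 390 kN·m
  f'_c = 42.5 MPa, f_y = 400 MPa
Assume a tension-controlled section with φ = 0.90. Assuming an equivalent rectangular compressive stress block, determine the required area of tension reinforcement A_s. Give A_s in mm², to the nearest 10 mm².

M_n = M_u/φ = 390/0.90 = 433.333 kN·m.
With M_n = 0.85 f'_c a b (d − a/2), solve the quadratic for a:
a = d − √(d² − 2M_n/(0.85 f'_c b)) = 715 − √(715² − 2 × 433.333×10⁶/(0.85 × 42.5 × 305)) = 57.30 mm.
A_s = 0.85 f'_c a b / f_y = 0.85 × 42.5 × 57.30 × 305 / 400 = 1578.3 mm².

A_s ≈ 1580 mm²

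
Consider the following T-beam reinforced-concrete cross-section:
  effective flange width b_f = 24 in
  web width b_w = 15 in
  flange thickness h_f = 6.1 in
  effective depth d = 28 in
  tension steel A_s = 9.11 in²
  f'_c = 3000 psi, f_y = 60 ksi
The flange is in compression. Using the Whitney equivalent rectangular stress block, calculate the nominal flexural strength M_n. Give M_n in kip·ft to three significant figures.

M_n ≈ 1060 kip·ft

Tension: T = A_s f_y = 9.11 × 60 = 546.6 kips.
Try a within the flange: a = T/(0.85 f'_c b_f) = 546.6/(0.85 × 3 × 24) = 8.931 in.
a = 8.931 > h_f = 6.1 in: the block extends into the web. Split into flange-overhang and web parts.
C_f = 0.85 f'_c (b_f − b_w) h_f = 0.85 × 3 × (24 − 15) × 6.1 = 140.0 kips.
Remaining web compression depth: a_w = (T − C_f)/(0.85 f'_c b_w) = (546.6 − 140.0)/(0.85 × 3 × 15) = 10.630 in.
M_n = C_f(d − h_f/2) + (T − C_f)(d − a_w/2) = 140.0 × (28 − 3.05) + 406.6 × (28 − 5.315) = 3493.0 + 9223.7 = 12716.7 kip·in.
M_n = 12716.7/12 = 1059.73 kip·ft.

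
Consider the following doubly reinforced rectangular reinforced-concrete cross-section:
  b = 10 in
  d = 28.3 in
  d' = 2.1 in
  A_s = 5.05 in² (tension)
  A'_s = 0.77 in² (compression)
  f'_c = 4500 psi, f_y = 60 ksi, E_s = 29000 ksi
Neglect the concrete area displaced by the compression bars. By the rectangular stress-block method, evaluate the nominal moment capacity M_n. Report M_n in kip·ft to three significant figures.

Assume both steels yield.
a = (A_s − A'_s) f_y/(0.85 f'_c b) = (5.05 − 0.77) × 60/(0.85 × 4.5 × 10) = 6.714 in.
c = a/β₁ = 6.714/0.825 = 8.138 in; ε'_s = 0.003(c − d')/c = 0.0022 ≥ ε_y = 0.0021, so the compression steel yields.
M_n = (A_s − A'_s) f_y (d − a/2) + A'_s f_y (d − d') = 256.8 × (28.3 − 3.357) + 46.2 × (28.3 − 2.1) = 6405.4 + 1210.4 = 7615.8 kip·in = 7615.8/12 = 634.65 kip·ft.

M_n ≈ 635 kip·ft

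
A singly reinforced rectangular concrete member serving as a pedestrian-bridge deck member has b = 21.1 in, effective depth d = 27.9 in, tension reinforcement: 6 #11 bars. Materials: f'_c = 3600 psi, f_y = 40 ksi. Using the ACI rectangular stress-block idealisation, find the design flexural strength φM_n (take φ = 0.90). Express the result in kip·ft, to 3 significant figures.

A_s = 6 × 1.56 = 9.36 in².
T = A_s f_y = 9.36 × 40 = 374.4 kips.
a = T/(0.85 f'_c b) = 374.4/(0.85 × 3.6 × 21.1) = 5.799 in.
M_n = T(d − a/2) = 374.4 × (27.9 − 2.8995) = 9360.2 kip·in = 9360.2/12 = 780.02 kip·ft.
φM_n = 0.90 × 780.02 = 702.02 kip·ft.

φM_n ≈ 702 kip·ft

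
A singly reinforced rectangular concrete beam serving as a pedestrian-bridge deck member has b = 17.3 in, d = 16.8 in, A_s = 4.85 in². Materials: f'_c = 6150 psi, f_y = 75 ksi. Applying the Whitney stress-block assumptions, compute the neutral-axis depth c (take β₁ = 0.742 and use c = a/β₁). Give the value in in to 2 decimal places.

c ≈ 5.42 in

T = A_s f_y = 4.85 × 75 = 363.75 kips.
a = T/(0.85 f'_c b) = 363.75/(0.85 × 6.15 × 17.3) = 4.0222 in.
With β₁ = 0.742, c = a/β₁ = 4.0222/0.742 = 5.42 in.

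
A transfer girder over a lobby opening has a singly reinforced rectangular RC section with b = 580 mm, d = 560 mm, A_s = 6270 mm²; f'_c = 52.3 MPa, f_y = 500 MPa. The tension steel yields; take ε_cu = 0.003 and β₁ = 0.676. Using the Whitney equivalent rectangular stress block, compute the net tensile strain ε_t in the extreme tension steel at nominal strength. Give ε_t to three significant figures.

ε_t ≈ 0.00634

a = A_s f_y/(0.85 f'_c b) = 121.59 mm.
β₁ = 0.676, so c = a/β₁ = 121.59/0.676 = 179.87 mm.
From the linear strain diagram with ε_cu = 0.003: ε_t = 0.003 (d − c)/c = 0.003 × (560 − 179.87)/179.87 = 0.00634.
Since ε_t ≥ 0.005, the section is tension-controlled.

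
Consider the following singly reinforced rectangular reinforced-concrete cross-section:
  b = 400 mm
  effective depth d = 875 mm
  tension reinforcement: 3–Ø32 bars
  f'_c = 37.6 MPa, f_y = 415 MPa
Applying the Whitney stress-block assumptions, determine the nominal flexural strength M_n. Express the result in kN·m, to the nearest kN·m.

M_n ≈ 837 kN·m

A_s = 3 × 804 = 2412 mm².
T = A_s f_y = 2412 × 415 = 1000980 N = 1000.98 kN.
From C = T: a = T/(0.85 f'_c b) = 1000980/(0.85 × 37.6 × 400) = 78.30 mm.
M_n = T(d − a/2) = 1000.98 kN × (875 − 39.15) mm = 836.67 kN·m.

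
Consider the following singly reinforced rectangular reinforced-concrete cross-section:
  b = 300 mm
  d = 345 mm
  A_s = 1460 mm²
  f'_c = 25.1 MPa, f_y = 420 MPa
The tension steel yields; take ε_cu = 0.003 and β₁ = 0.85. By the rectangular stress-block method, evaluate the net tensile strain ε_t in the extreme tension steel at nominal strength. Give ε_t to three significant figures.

ε_t ≈ 0.00618

a = A_s f_y/(0.85 f'_c b) = 95.81 mm.
β₁ = 0.85, so c = a/β₁ = 95.81/0.85 = 112.72 mm.
From the linear strain diagram with ε_cu = 0.003: ε_t = 0.003 (d − c)/c = 0.003 × (345 − 112.72)/112.72 = 0.00618.
Since ε_t ≥ 0.005, the section is tension-controlled.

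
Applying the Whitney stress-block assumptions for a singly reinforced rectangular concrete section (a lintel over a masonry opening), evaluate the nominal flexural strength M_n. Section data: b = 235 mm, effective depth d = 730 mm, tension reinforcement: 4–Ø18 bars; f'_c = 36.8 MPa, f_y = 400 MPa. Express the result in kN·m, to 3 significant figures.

M_n ≈ 285 kN·m

A_s = 4 × 254 = 1016 mm².
T = A_s f_y = 1016 × 400 = 406400 N = 406.4 kN.
From C = T: a = T/(0.85 f'_c b) = 406400/(0.85 × 36.8 × 235) = 55.29 mm.
M_n = T(d − a/2) = 406.4 kN × (730 − 27.645) mm = 285.44 kN·m.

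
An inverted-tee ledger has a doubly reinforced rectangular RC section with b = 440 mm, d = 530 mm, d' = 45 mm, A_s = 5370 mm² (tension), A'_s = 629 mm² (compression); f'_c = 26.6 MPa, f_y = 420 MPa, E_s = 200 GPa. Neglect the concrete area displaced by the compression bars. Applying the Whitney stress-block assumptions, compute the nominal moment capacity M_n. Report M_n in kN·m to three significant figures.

M_n ≈ 984 kN·m

Assume both tension and compression steel yield.
Net tension couple steel: A_s − A'_s = 4741 mm².
a = (A_s − A'_s) f_y / (0.85 f'_c b) = 1991220/(0.85 × 26.6 × 440) = 200.15 mm.
c = a/β₁ = 200.15/0.85 = 235.47 mm; ε'_s = 0.003(c − d')/c = 0.0024 ≥ f_y/E_s = 0.0021, so compression steel does yield.
M_n = (A_s − A'_s) f_y (d − a/2) + A'_s f_y (d − d') = [1991220 × (530 − 100.075) + 264180 × (530 − 45)] × 10⁻⁶ = 856.08 + 128.13 = 984.21 kN·m.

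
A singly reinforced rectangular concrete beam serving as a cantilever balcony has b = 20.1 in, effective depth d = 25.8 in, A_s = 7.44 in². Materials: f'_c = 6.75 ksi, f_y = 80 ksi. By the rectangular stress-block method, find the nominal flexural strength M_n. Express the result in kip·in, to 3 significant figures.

M_n ≈ 13800 kip·in

T = A_s f_y = 7.44 × 80 = 595.2 kips.
a = T/(0.85 f'_c b) = 595.2/(0.85 × 6.75 × 20.1) = 5.161 in.
M_n = T(d − a/2) = 595.2 × (25.8 − 2.5805) = 13820.2 kip·in.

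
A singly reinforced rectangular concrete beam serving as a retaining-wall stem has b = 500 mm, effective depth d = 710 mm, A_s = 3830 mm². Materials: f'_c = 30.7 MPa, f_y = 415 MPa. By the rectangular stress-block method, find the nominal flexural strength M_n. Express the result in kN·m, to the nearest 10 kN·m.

T = A_s f_y = 3830 × 415 = 1589450 N = 1589.45 kN.
From C = T: a = T/(0.85 f'_c b) = 1589450/(0.85 × 30.7 × 500) = 121.82 mm.
M_n = T(d − a/2) = 1589.45 kN × (710 − 60.91) mm = 1031.70 kN·m.

M_n ≈ 1030 kN·m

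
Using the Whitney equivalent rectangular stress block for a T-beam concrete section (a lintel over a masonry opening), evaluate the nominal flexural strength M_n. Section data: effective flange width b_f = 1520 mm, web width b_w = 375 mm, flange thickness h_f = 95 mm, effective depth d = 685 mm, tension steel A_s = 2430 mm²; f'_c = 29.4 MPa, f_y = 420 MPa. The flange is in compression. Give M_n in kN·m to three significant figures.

M_n ≈ 685 kN·m

Tension: T = A_s f_y = 2430 × 420 = 1020600 N.
Try a within the flange: a = T/(0.85 f'_c b_f) = 1020600/(0.85 × 29.4 × 1520) = 26.87 mm.
Since a = 26.87 ≤ h_f = 95 mm, the stress block lies entirely in the flange; analyse as a rectangular beam of width b_f.
M_n = T(d − a/2) = 1020600 × (685 − 13.435) = 685.40 × 10⁶ N·mm.
M_n = 685.40 kN·m.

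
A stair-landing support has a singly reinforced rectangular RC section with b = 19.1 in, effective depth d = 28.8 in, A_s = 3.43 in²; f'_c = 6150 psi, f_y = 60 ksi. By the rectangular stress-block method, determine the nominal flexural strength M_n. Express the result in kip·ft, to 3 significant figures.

T = A_s f_y = 3.43 × 60 = 205.8 kips.
a = T/(0.85 f'_c b) = 205.8/(0.85 × 6.15 × 19.1) = 2.061 in.
M_n = T(d − a/2) = 205.8 × (28.8 − 1.0305) = 5715.0 kip·in = 5715.0/12 = 476.25 kip·ft.

M_n ≈ 476 kip·ft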